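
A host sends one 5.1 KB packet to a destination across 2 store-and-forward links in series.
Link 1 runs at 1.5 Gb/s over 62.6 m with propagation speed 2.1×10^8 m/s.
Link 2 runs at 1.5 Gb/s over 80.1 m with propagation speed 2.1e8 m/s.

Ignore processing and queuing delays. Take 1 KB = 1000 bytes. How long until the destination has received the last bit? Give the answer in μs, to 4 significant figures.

55.08 μs

L = 40800 bits.
Transmission delay per hop = L/R = 40800/1500000000 = 27.2 μs; 2 hops → 54.4 μs.
Propagation delays (d/s per hop): 0.298095, 0.381429 μs; sum = 0.679524 μs.
End-to-end = 55.08 μs.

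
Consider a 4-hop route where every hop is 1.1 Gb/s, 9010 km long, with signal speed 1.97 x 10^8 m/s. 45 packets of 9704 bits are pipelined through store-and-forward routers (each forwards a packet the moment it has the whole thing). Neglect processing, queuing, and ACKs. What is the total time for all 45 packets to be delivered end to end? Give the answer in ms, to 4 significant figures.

Per-hop transmission t_tx = L/R = 9704/1100000000 = 0.00882182 ms.
Per-hop propagation t_prop = 9010000/197000000 = 45.736 ms.
Pipeline fill: first packet needs 4·t_tx to clear all hops; remaining 44 packets each add one t_tx.
Total = (4+45-1)·t_tx + 4·t_prop = 48·0.00882182 + 4·45.736 = 183.4 ms.

183.4 ms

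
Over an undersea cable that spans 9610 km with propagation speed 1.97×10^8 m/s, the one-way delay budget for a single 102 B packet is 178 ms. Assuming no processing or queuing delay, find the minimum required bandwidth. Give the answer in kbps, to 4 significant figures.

6.315 kbps

L = 816 bits.
Propagation delay = 9610000 / 197000000 = 48.7817 ms.
Transmission budget = 178 − 48.7817 = 129.218 ms.
R ≥ L / t_tx = 816 bits / 0.129218 s = 6.315 kbps.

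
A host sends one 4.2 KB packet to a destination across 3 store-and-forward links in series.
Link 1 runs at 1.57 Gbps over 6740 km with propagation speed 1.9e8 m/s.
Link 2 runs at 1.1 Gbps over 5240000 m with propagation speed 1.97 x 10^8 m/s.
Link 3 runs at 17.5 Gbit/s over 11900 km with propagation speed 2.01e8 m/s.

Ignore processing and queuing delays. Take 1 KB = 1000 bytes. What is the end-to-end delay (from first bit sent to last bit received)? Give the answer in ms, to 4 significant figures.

L = 33600 bits.
Transmission delays (L/R per hop): 0.0214013, 0.0305455, 0.00192 ms; sum = 0.0538667 ms.
Propagation delays (d/s per hop): 35.4737, 26.599, 59.204 ms; sum = 121.277 ms.
End-to-end = 121.3 ms.

121.3 ms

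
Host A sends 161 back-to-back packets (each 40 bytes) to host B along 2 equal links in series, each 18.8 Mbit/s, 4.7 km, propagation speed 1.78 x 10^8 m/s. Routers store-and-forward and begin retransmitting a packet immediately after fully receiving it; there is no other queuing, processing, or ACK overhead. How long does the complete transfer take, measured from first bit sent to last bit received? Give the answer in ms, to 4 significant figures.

2.810 ms

Per-hop transmission t_tx = L/R = 320/18800000 = 0.0170213 ms.
Per-hop propagation t_prop = 4700/178000000 = 0.0264045 ms.
Pipeline fill: first packet needs 2·t_tx to clear all hops; remaining 160 packets each add one t_tx.
Total = (2+161-1)·t_tx + 2·t_prop = 162·0.0170213 + 2·0.0264045 = 2.810 ms.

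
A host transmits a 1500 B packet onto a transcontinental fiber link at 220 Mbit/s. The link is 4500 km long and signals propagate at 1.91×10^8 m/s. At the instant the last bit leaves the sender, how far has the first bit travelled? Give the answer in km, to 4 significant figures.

10.42 km

t_tx = L/R = 12000/220000000 = 5.45455e-05 s.
Distance = s × t_tx = 191000000 × 5.45455e-05 = 10.42 km.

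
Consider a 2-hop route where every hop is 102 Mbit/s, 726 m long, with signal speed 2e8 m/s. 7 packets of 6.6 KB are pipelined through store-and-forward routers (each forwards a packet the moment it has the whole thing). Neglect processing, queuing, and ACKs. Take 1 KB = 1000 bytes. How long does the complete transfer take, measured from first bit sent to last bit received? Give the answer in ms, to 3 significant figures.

Per-hop transmission t_tx = L/R = 52800/102000000 = 0.517647 ms.
Per-hop propagation t_prop = 726/200000000 = 0.00363 ms.
Pipeline fill: first packet needs 2·t_tx to clear all hops; remaining 6 packets each add one t_tx.
Total = (2+7-1)·t_tx + 2·t_prop = 8·0.517647 + 2·0.00363 = 4.15 ms.

4.15 ms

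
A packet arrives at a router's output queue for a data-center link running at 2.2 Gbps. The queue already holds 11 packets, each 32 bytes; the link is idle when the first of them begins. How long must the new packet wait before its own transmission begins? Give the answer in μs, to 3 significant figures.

Each queued packet: L/R = 256/2200000000 = 0.116364 μs.
11 queued → 1.28 μs.
Queuing delay = 1.28 μs.

1.28 μs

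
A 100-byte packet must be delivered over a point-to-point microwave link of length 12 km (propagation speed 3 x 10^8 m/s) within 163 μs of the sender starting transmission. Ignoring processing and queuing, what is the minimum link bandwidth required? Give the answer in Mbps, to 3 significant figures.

6.50 Mbps

L = 800 bits.
Propagation delay = 12000 / 300000000 = 40 μs.
Transmission budget = 163 − 40 = 123 μs.
R ≥ L / t_tx = 800 bits / 0.000123 s = 6.50 Mbps.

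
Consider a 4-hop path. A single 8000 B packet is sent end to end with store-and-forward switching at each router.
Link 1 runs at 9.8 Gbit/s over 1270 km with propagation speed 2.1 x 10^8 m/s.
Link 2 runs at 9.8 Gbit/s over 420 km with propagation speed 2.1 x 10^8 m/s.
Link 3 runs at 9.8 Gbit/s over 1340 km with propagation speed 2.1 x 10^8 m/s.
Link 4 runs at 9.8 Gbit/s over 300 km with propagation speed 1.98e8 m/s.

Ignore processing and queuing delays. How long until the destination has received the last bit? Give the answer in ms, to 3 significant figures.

L = 8000 × 8 = 64000 bits.
Transmission delay per hop = L/R = 64000/9800000000 = 0.00653061 ms; 4 hops → 0.0261224 ms.
Propagation delays (d/s per hop): 6.04762, 2, 6.38095, 1.51515 ms; sum = 15.9437 ms.
End-to-end = 16.0 ms.

16.0 ms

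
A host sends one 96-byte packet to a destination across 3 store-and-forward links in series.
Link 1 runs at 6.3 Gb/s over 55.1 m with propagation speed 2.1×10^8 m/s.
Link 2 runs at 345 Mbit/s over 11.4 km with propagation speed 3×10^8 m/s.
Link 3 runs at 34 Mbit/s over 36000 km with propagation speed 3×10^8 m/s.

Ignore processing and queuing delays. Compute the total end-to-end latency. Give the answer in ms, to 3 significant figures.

120 ms

L = 96 × 8 = 768 bits.
Transmission delays (L/R per hop): 0.000121905, 0.00222609, 0.0225882 ms; sum = 0.0249362 ms.
Propagation delays (d/s per hop): 0.000262381, 0.038, 120 ms; sum = 120.038 ms.
End-to-end = 120 ms.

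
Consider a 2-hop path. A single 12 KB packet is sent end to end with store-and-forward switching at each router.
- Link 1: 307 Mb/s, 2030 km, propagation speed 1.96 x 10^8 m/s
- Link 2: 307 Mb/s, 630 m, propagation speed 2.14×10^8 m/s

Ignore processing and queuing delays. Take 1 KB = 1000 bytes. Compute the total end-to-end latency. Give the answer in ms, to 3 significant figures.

L = 96000 bits.
Transmission delay per hop = L/R = 96000/307000000 = 0.312704 ms; 2 hops → 0.625407 ms.
Propagation delays (d/s per hop): 10.3571, 0.00294393 ms; sum = 10.3601 ms.
End-to-end = 11.0 ms.

11.0 ms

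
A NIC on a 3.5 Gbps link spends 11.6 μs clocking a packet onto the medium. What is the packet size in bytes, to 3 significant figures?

L = R × t_tx = 3500000000 b/s × 1.16e-05 s = 40600 bits.
In bytes: 40600 / 8 = 5080 bytes.

5080 bytes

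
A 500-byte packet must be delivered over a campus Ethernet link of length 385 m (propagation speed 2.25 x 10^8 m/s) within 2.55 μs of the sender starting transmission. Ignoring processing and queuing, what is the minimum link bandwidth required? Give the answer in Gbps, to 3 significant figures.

4.77 Gbps

L = 4000 bits.
Propagation delay = 385 / 225000000 = 1.71111 μs.
Transmission budget = 2.55 − 1.71111 = 0.838889 μs.
R ≥ L / t_tx = 4000 bits / 8.38889e-07 s = 4.77 Gbps.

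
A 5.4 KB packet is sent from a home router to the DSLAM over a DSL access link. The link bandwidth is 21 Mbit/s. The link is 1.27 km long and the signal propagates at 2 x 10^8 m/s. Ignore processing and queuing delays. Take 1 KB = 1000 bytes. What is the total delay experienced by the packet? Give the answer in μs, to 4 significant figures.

L = 43200 bits.
Transmission delay = L/R = 43200 / 21000000 = 2057.14 μs.
Propagation delay = d/s = 1270 m / 200000000 m/s = 6.35 μs.
Total = 2063 μs.

2063 μs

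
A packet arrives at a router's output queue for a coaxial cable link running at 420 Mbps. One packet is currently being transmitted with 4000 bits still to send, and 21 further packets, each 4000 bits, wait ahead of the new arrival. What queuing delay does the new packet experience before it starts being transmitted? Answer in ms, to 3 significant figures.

0.210 ms

Each queued packet: L/R = 4000/420000000 = 0.00952381 ms.
21 queued → 0.2 ms.
Plus remaining 4000 bits of current packet: 0.00952381 ms.
Queuing delay = 0.210 ms.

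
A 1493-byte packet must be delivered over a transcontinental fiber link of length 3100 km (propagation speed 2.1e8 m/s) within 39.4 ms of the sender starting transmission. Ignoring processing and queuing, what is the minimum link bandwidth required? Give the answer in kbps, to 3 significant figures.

485 kbps

L = 11944 bits.
Propagation delay = 3100000 / 210000000 = 14.7619 ms.
Transmission budget = 39.4 − 14.7619 = 24.6381 ms.
R ≥ L / t_tx = 11944 bits / 0.0246381 s = 485 kbps.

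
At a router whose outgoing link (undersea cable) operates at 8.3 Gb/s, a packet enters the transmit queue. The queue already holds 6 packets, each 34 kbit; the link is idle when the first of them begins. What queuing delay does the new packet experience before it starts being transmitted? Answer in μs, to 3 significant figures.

Each queued packet: L/R = 34000/8.3e+09 = 4.09639 μs.
6 queued → 24.5783 μs.
Queuing delay = 24.6 μs.

24.6 μs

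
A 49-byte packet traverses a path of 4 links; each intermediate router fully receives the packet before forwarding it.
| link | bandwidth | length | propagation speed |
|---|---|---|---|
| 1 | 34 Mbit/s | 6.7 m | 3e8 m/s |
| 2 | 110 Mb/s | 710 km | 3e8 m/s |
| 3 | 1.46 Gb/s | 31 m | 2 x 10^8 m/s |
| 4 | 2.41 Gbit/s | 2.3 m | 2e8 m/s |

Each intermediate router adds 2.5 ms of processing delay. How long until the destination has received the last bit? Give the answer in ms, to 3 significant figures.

9.88 ms

L = 49 × 8 = 392 bits.
Transmission delays (L/R per hop): 0.0115294, 0.00356364, 0.000268493, 0.000162656 ms; sum = 0.0155242 ms.
Propagation delays (d/s per hop): 2.23333e-05, 2.36667, 0.000155, 1.15e-05 ms; sum = 2.36686 ms.
Processing at 3 router(s): 3 × 2.5 ms = 7.5 ms.
End-to-end = 9.88 ms.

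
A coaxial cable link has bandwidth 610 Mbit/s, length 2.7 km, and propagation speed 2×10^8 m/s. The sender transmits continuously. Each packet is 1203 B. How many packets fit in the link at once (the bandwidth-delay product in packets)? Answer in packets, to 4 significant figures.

0.8557 packets

Propagation delay = 2700 / 200000000 = 1.35e-05 s.
BDP = R × t_prop = 610000000 × 1.35e-05 = 8235 bits.
In packets of 9624 bits: 0.8557 packets.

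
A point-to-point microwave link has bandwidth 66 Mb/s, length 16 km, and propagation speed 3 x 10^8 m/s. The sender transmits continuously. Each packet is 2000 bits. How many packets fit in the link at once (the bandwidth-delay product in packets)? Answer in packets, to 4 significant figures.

Propagation delay = 16000 / 300000000 = 5.33333e-05 s.
BDP = R × t_prop = 66000000 × 5.33333e-05 = 3520 bits.
In packets of 2000 bits: 1.760 packets.

1.760 packets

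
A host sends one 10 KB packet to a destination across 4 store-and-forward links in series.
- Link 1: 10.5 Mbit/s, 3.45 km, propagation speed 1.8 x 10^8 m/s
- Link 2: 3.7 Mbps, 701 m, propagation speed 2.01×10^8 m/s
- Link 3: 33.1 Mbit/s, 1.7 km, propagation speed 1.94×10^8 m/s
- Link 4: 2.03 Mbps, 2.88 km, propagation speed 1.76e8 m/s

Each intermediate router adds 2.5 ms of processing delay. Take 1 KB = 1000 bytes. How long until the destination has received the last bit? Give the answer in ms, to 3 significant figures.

L = 80000 bits.
Transmission delays (L/R per hop): 7.61905, 21.6216, 2.41692, 39.4089 ms; sum = 71.0665 ms.
Propagation delays (d/s per hop): 0.0191667, 0.00348756, 0.00876289, 0.0163636 ms; sum = 0.0477808 ms.
Processing at 3 router(s): 3 × 2.5 ms = 7.5 ms.
End-to-end = 78.6 ms.

78.6 ms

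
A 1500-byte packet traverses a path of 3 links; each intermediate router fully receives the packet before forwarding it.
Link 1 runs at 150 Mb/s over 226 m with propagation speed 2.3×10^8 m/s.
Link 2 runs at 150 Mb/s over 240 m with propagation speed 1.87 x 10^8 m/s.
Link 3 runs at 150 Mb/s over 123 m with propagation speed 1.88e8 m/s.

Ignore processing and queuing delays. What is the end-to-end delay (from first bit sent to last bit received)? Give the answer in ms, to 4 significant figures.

L = 1500 × 8 = 12000 bits.
Transmission delay per hop = L/R = 12000/150000000 = 0.08 ms; 3 hops → 0.24 ms.
Propagation delays (d/s per hop): 0.000982609, 0.00128342, 0.000654255 ms; sum = 0.00292029 ms.
End-to-end = 0.2429 ms.

0.2429 ms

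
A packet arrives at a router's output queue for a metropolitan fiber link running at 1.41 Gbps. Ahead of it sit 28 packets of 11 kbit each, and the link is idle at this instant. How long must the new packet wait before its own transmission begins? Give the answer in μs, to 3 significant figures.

Each queued packet: L/R = 11000/1410000000 = 7.80142 μs.
28 queued → 218.44 μs.
Queuing delay = 218 μs.

218 μs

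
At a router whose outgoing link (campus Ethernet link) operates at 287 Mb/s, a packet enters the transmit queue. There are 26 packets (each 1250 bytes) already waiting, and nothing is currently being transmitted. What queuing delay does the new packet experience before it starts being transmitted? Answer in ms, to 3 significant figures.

Each queued packet: L/R = 10000/287000000 = 0.0348432 ms.
26 queued → 0.905923 ms.
Queuing delay = 0.906 ms.

0.906 ms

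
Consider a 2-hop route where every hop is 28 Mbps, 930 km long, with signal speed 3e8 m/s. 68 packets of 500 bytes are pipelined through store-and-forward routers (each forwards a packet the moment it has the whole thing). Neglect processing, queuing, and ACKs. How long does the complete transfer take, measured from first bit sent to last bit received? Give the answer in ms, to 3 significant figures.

16.1 ms

Per-hop transmission t_tx = L/R = 4000/28000000 = 0.142857 ms.
Per-hop propagation t_prop = 930000/300000000 = 3.1 ms.
Pipeline fill: first packet needs 2·t_tx to clear all hops; remaining 67 packets each add one t_tx.
Total = (2+68-1)·t_tx + 2·t_prop = 69·0.142857 + 2·3.1 = 16.1 ms.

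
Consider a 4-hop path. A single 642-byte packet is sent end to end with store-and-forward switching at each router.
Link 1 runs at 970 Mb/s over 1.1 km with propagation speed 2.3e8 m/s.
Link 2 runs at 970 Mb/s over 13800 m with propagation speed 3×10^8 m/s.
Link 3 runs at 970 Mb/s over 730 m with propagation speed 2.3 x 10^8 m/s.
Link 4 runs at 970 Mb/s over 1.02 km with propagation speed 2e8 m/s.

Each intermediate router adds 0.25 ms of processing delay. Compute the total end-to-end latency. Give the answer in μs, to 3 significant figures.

830 μs

L = 642 × 8 = 5136 bits.
Transmission delay per hop = L/R = 5136/970000000 = 5.29485 μs; 4 hops → 21.1794 μs.
Propagation delays (d/s per hop): 4.78261, 46, 3.17391, 5.1 μs; sum = 59.0565 μs.
Processing at 3 router(s): 3 × 0.25 ms = 750 μs.
End-to-end = 830 μs.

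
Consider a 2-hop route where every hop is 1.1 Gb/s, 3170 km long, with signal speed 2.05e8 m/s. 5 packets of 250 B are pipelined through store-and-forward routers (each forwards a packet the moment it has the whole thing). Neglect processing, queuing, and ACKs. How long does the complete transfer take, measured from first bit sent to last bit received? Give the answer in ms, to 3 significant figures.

30.9 ms

Per-hop transmission t_tx = L/R = 2000/1100000000 = 0.00181818 ms.
Per-hop propagation t_prop = 3170000/2.05e+08 = 15.4634 ms.
Pipeline fill: first packet needs 2·t_tx to clear all hops; remaining 4 packets each add one t_tx.
Total = (2+5-1)·t_tx + 2·t_prop = 6·0.00181818 + 2·15.4634 = 30.9 ms.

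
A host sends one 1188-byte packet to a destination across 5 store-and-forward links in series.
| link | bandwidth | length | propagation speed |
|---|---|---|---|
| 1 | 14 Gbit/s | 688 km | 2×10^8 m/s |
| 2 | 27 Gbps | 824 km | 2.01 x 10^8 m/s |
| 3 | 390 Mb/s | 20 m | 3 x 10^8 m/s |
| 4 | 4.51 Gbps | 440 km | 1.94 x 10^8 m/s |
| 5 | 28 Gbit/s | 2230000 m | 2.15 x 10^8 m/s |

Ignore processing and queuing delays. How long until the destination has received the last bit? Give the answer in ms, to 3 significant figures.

L = 1188 × 8 = 9504 bits.
Transmission delays (L/R per hop): 0.000678857, 0.000352, 0.0243692, 0.00210732, 0.000339429 ms; sum = 0.0278468 ms.
Propagation delays (d/s per hop): 3.44, 4.0995, 6.66667e-05, 2.26804, 10.3721 ms; sum = 20.1797 ms.
End-to-end = 20.2 ms.

20.2 ms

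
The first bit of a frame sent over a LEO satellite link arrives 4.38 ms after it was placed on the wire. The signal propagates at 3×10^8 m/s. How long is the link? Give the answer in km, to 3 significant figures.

1310 km

d = s × t_prop = 300000000 × 0.00438 = 1310 km.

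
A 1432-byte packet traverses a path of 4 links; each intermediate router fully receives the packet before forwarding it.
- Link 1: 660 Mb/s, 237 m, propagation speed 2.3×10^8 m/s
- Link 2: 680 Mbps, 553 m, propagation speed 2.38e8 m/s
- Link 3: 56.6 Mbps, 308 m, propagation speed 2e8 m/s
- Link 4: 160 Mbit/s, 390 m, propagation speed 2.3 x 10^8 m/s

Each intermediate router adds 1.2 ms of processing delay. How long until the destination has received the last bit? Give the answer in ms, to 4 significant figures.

3.915 ms

L = 1432 × 8 = 11456 bits.
Transmission delays (L/R per hop): 0.0173576, 0.0168471, 0.202403, 0.0716 ms; sum = 0.308207 ms.
Propagation delays (d/s per hop): 0.00103043, 0.00232353, 0.00154, 0.00169565 ms; sum = 0.00658962 ms.
Processing at 3 router(s): 3 × 1.2 ms = 3.6 ms.
End-to-end = 3.915 ms.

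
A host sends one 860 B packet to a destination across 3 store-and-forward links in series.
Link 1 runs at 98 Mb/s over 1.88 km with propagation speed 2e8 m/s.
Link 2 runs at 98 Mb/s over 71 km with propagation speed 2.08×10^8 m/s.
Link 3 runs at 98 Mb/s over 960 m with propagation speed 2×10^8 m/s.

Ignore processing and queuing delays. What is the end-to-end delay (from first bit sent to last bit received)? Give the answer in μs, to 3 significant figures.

L = 860 × 8 = 6880 bits.
Transmission delay per hop = L/R = 6880/98000000 = 70.2041 μs; 3 hops → 210.612 μs.
Propagation delays (d/s per hop): 9.4, 341.346, 4.8 μs; sum = 355.546 μs.
End-to-end = 566 μs.

566 μs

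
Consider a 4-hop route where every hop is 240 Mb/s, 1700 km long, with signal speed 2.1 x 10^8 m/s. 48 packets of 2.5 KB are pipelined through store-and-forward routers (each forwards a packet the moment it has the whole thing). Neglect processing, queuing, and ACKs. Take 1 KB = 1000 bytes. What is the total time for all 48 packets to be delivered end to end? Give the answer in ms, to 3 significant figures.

36.6 ms

Per-hop transmission t_tx = L/R = 20000/240000000 = 0.0833333 ms.
Per-hop propagation t_prop = 1700000/210000000 = 8.09524 ms.
Pipeline fill: first packet needs 4·t_tx to clear all hops; remaining 47 packets each add one t_tx.
Total = (4+48-1)·t_tx + 4·t_prop = 51·0.0833333 + 4·8.09524 = 36.6 ms.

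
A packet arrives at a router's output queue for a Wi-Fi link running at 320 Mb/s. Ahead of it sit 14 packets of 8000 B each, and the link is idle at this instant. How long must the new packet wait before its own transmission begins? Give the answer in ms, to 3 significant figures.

Each queued packet: L/R = 64000/320000000 = 0.2 ms.
14 queued → 2.8 ms.
Queuing delay = 2.80 ms.

2.80 ms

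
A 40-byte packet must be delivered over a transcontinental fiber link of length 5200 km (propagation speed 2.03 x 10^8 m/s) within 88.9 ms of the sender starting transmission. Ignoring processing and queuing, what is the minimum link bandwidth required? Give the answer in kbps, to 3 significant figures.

L = 320 bits.
Propagation delay = 5200000 / 2.03e+08 = 25.6158 ms.
Transmission budget = 88.9 − 25.6158 = 63.2842 ms.
R ≥ L / t_tx = 320 bits / 0.0632842 s = 5.06 kbps.

5.06 kbps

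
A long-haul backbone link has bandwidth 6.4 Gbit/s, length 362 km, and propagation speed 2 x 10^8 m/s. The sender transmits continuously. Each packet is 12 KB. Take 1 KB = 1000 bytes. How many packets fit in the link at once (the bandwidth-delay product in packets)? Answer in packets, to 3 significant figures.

121 packets

Propagation delay = 362000 / 200000000 = 0.00181 s.
BDP = R × t_prop = 6400000000 × 0.00181 = 11584000 bits.
In packets of 96000 bits: 121 packets.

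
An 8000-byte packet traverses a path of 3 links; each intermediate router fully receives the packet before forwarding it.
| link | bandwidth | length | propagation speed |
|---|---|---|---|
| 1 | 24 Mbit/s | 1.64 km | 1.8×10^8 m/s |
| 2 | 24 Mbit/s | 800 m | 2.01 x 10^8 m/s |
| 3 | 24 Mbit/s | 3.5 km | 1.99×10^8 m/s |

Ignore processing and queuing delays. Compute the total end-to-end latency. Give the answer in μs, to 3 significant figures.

L = 8000 × 8 = 64000 bits.
Transmission delay per hop = L/R = 64000/24000000 = 2666.67 μs; 3 hops → 8000 μs.
Propagation delays (d/s per hop): 9.11111, 3.9801, 17.5879 μs; sum = 30.6792 μs.
End-to-end = 8030 μs.

8030 μs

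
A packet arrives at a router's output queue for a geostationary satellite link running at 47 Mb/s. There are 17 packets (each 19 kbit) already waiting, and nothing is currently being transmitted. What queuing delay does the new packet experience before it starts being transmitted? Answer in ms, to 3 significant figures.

Each queued packet: L/R = 19000/47000000 = 0.404255 ms.
17 queued → 6.87234 ms.
Queuing delay = 6.87 ms.

6.87 ms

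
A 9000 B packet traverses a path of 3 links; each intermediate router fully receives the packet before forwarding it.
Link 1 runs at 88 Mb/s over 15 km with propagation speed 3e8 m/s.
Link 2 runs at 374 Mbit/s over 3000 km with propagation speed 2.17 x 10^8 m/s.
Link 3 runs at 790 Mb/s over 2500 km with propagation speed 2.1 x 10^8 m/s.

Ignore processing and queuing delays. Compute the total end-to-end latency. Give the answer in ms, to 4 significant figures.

26.88 ms

L = 9000 × 8 = 72000 bits.
Transmission delays (L/R per hop): 0.818182, 0.192513, 0.0911392 ms; sum = 1.10183 ms.
Propagation delays (d/s per hop): 0.05, 13.8249, 11.9048 ms; sum = 25.7796 ms.
End-to-end = 26.88 ms.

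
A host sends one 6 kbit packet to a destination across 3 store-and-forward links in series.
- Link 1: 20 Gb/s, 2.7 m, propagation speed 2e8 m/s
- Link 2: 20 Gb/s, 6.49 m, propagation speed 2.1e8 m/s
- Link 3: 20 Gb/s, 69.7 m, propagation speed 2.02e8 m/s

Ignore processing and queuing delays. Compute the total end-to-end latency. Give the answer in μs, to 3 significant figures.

L = 6000 bits.
Transmission delay per hop = L/R = 6000/20000000000 = 0.3 μs; 3 hops → 0.9 μs.
Propagation delays (d/s per hop): 0.0135, 0.0309048, 0.34505 μs; sum = 0.389454 μs.
End-to-end = 1.29 μs.

1.29 μs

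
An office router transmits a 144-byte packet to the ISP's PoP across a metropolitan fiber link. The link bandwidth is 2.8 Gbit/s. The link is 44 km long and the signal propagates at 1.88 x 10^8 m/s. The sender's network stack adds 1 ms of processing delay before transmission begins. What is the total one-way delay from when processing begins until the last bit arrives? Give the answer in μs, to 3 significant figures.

L = 144 × 8 = 1152 bits.
Transmission delay = L/R = 1152 / 2800000000 = 0.411429 μs.
Propagation delay = d/s = 44000 m / 188000000 m/s = 234.043 μs.
Plus processing delay 1 ms = 1000 μs.
Total = 1230 μs.

1230 μs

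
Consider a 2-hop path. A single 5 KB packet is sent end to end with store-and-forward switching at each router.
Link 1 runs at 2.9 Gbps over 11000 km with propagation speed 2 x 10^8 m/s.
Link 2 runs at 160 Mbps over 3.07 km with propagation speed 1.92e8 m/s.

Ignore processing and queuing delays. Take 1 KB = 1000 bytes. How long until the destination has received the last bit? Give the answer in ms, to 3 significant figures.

55.3 ms

L = 40000 bits.
Transmission delays (L/R per hop): 0.0137931, 0.25 ms; sum = 0.263793 ms.
Propagation delays (d/s per hop): 55, 0.0159896 ms; sum = 55.016 ms.
End-to-end = 55.3 ms.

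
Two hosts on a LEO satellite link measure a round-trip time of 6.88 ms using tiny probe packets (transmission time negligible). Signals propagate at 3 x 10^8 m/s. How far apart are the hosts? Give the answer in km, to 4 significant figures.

One-way propagation = RTT/2 = 3.44 ms.
d = s × t = 300000000 × 0.00344 = 1032 km.

1032 km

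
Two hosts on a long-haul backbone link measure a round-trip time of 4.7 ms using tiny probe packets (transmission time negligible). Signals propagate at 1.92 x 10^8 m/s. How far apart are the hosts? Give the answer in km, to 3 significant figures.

451 km

One-way propagation = RTT/2 = 2.35 ms.
d = s × t = 192000000 × 0.00235 = 451 km.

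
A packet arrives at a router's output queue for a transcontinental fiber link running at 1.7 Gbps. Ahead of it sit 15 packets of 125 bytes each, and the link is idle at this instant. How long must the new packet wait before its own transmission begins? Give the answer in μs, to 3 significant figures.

8.82 μs

Each queued packet: L/R = 1000/1700000000 = 0.588235 μs.
15 queued → 8.82353 μs.
Queuing delay = 8.82 μs.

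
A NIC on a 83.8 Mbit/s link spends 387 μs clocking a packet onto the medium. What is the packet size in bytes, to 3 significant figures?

4050 bytes

L = R × t_tx = 83800000 b/s × 0.000387 s = 32430.6 bits.
In bytes: 32430.6 / 8 = 4050 bytes.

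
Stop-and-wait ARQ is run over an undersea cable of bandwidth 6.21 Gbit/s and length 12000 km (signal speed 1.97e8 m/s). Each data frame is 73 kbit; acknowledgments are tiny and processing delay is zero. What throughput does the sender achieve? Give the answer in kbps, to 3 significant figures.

t_tx = L/R = 73000/6210000000 = 1.17552e-05 s.
t_prop = 12000000/197000000 = 0.0609137 s; RTT = 0.121827 s.
Cycle = t_tx + RTT = 0.121839 s.
Throughput = L / cycle = 73000 / 0.121839 = 599 kbps.

599 kbps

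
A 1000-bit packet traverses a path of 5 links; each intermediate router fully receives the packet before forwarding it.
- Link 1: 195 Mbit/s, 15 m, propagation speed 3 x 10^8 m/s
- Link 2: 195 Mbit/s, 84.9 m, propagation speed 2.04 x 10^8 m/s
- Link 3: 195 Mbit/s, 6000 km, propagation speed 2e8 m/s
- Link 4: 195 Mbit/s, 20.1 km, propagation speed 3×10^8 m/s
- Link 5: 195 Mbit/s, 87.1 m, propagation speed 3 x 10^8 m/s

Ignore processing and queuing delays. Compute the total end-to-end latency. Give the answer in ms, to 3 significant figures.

Transmission delay per hop = L/R = 1000/195000000 = 0.00512821 ms; 5 hops → 0.025641 ms.
Propagation delays (d/s per hop): 5e-05, 0.000416176, 30, 0.067, 0.000290333 ms; sum = 30.0678 ms.
End-to-end = 30.1 ms.

30.1 ms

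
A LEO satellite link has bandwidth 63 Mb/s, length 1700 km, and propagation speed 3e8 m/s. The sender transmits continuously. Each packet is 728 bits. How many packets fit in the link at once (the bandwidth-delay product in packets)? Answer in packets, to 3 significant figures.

490 packets

Propagation delay = 1700000 / 300000000 = 0.00566667 s.
BDP = R × t_prop = 63000000 × 0.00566667 = 357000 bits.
In packets of 728 bits: 490 packets.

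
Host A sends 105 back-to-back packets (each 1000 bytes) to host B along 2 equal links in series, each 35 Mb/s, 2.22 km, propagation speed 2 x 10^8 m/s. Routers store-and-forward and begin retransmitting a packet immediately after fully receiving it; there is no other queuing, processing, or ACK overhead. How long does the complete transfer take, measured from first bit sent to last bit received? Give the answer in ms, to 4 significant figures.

Per-hop transmission t_tx = L/R = 8000/35000000 = 0.228571 ms.
Per-hop propagation t_prop = 2220/200000000 = 0.0111 ms.
Pipeline fill: first packet needs 2·t_tx to clear all hops; remaining 104 packets each add one t_tx.
Total = (2+105-1)·t_tx + 2·t_prop = 106·0.228571 + 2·0.0111 = 24.25 ms.

24.25 ms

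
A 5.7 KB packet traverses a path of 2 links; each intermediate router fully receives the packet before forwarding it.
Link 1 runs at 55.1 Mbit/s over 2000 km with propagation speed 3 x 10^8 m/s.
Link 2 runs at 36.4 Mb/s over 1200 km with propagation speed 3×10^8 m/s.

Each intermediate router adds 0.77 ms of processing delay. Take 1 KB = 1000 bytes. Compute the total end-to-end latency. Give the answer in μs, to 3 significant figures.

13500 μs

L = 45600 bits.
Transmission delays (L/R per hop): 827.586, 1252.75 μs; sum = 2080.33 μs.
Propagation delays (d/s per hop): 6666.67, 4000 μs; sum = 10666.7 μs.
Processing at 1 router(s): 1 × 0.77 ms = 770 μs.
End-to-end = 13500 μs.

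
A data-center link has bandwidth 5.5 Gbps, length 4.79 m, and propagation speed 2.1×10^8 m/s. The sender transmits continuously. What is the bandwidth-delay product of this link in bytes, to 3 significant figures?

Propagation delay = 4.79 / 210000000 = 2.28095e-08 s.
BDP = R × t_prop = 5500000000 × 2.28095e-08 = 125.452 bits.
In bytes: 125.452/8 = 15.7 bytes.

15.7 bytes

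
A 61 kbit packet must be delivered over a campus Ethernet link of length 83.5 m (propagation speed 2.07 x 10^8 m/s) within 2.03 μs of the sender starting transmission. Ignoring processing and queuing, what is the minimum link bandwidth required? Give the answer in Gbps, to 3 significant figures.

Propagation delay = 83.5 / 2.07e+08 = 0.403382 μs.
Transmission budget = 2.03 − 0.403382 = 1.62662 μs.
R ≥ L / t_tx = 61000 bits / 1.62662e-06 s = 37.5 Gbps.

37.5 Gbps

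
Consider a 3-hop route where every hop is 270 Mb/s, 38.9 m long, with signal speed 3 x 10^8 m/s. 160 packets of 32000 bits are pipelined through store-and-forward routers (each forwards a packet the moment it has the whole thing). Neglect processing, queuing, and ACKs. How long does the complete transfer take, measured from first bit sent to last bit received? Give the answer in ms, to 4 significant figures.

19.20 ms

Per-hop transmission t_tx = L/R = 32000/270000000 = 0.118519 ms.
Per-hop propagation t_prop = 38.9/300000000 = 0.000129667 ms.
Pipeline fill: first packet needs 3·t_tx to clear all hops; remaining 159 packets each add one t_tx.
Total = (3+160-1)·t_tx + 3·t_prop = 162·0.118519 + 3·0.000129667 = 19.20 ms.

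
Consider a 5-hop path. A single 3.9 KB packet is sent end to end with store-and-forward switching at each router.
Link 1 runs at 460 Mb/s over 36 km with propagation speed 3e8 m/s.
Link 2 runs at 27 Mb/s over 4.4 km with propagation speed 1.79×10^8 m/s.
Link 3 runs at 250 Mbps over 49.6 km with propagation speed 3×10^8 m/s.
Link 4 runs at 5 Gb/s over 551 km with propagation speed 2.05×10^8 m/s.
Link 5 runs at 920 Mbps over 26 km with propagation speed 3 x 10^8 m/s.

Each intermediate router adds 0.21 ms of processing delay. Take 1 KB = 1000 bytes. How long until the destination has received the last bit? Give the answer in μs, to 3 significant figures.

L = 31200 bits.
Transmission delays (L/R per hop): 67.8261, 1155.56, 124.8, 6.24, 33.913 μs; sum = 1388.33 μs.
Propagation delays (d/s per hop): 120, 24.581, 165.333, 2687.8, 86.6667 μs; sum = 3084.39 μs.
Processing at 4 router(s): 4 × 0.21 ms = 840 μs.
End-to-end = 5310 μs.

5310 μs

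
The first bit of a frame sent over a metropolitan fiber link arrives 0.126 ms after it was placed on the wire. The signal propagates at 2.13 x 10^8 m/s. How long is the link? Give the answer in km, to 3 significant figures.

d = s × t_prop = 213000000 × 0.000126 = 26.8 km.

26.8 km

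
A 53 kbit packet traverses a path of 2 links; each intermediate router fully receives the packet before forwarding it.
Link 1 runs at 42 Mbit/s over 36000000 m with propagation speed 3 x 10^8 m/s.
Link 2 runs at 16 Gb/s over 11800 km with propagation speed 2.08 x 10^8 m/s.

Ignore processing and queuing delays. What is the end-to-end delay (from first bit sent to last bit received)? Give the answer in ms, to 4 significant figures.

L = 53000 bits.
Transmission delays (L/R per hop): 1.2619, 0.0033125 ms; sum = 1.26522 ms.
Propagation delays (d/s per hop): 120, 56.7308 ms; sum = 176.731 ms.
End-to-end = 178.0 ms.

178.0 ms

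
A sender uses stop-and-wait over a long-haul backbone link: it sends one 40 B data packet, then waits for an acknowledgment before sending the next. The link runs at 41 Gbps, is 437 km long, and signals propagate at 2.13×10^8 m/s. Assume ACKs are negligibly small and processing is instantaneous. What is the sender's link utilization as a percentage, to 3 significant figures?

t_tx = L/R = 320/41000000000 = 7.80488e-09 s.
t_prop = 437000/213000000 = 0.00205164 s; RTT = 0.00410329 s.
Cycle = t_tx + RTT = 0.00410329 s.
Utilization = t_tx / cycle = 7.80488e-09/0.00410329 = 0.000190 %.

0.000190 %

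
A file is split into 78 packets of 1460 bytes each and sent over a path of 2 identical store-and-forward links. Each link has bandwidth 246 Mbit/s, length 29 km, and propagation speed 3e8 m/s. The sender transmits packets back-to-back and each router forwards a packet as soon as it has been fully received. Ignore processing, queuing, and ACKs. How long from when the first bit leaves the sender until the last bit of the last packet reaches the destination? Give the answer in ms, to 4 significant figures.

3.944 ms

Per-hop transmission t_tx = L/R = 11680/246000000 = 0.0474797 ms.
Per-hop propagation t_prop = 29000/300000000 = 0.0966667 ms.
Pipeline fill: first packet needs 2·t_tx to clear all hops; remaining 77 packets each add one t_tx.
Total = (2+78-1)·t_tx + 2·t_prop = 79·0.0474797 + 2·0.0966667 = 3.944 ms.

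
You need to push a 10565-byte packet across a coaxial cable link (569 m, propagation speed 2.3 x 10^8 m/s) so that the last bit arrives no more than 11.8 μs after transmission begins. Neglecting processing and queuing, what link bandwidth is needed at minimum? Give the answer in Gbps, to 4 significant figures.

L = 84520 bits.
Propagation delay = 569 / 2.3e+08 = 2.47391 μs.
Transmission budget = 11.8 − 2.47391 = 9.32609 μs.
R ≥ L / t_tx = 84520 bits / 9.32609e-06 s = 9.063 Gbps.

9.063 Gbps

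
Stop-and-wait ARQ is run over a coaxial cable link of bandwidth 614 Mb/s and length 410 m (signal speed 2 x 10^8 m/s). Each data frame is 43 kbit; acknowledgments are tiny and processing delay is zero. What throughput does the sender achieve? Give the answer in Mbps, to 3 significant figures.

t_tx = L/R = 43000/614000000 = 7.00326e-05 s.
t_prop = 410/200000000 = 2.05e-06 s; RTT = 4.1e-06 s.
Cycle = t_tx + RTT = 7.41326e-05 s.
Throughput = L / cycle = 43000 / 7.41326e-05 = 580 Mbps.

580 Mbps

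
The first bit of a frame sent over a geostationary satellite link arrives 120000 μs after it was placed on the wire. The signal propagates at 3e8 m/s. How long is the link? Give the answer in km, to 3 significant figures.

36000 km

d = s × t_prop = 300000000 × 0.12 = 36000 km.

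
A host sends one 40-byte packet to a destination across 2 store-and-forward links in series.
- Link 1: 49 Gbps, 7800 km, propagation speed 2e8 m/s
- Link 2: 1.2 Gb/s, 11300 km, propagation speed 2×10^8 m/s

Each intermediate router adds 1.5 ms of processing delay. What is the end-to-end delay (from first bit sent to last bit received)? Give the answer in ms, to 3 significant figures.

L = 40 × 8 = 320 bits.
Transmission delays (L/R per hop): 6.53061e-06, 0.000266667 ms; sum = 0.000273197 ms.
Propagation delays (d/s per hop): 39, 56.5 ms; sum = 95.5 ms.
Processing at 1 router(s): 1 × 1.5 ms = 1.5 ms.
End-to-end = 97.0 ms.

97.0 ms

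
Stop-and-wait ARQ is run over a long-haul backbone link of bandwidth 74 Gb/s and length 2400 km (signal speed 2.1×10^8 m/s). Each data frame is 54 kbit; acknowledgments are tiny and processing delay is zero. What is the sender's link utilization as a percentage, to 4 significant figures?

t_tx = L/R = 54000/74000000000 = 7.2973e-07 s.
t_prop = 2400000/210000000 = 0.0114286 s; RTT = 0.0228571 s.
Cycle = t_tx + RTT = 0.0228579 s.
Utilization = t_tx / cycle = 7.2973e-07/0.0228579 = 0.003192 %.

0.003192 %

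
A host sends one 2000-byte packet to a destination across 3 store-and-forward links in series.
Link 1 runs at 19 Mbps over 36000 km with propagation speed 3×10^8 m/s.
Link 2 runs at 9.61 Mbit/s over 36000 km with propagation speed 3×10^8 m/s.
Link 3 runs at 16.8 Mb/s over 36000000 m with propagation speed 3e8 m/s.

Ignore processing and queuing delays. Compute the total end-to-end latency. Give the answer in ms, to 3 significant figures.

L = 2000 × 8 = 16000 bits.
Transmission delays (L/R per hop): 0.842105, 1.66493, 0.952381 ms; sum = 3.45942 ms.
Propagation delays (d/s per hop): 120, 120, 120 ms; sum = 360 ms.
End-to-end = 363 ms.

363 ms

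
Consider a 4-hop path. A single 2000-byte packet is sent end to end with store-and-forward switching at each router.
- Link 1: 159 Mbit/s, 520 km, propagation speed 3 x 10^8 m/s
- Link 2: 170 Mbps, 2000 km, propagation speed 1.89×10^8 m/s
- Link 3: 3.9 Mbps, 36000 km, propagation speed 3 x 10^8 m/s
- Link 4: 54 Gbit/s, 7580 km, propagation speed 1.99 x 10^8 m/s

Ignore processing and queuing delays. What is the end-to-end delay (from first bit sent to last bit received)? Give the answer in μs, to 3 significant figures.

L = 2000 × 8 = 16000 bits.
Transmission delays (L/R per hop): 100.629, 94.1176, 4102.56, 0.296296 μs; sum = 4297.61 μs.
Propagation delays (d/s per hop): 1733.33, 10582, 120000, 38090.5 μs; sum = 170406 μs.
End-to-end = 175000 μs.

175000 μs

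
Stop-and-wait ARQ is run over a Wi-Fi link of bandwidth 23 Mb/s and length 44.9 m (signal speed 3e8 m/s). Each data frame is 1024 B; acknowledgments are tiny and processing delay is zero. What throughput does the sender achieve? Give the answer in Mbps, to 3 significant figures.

t_tx = L/R = 8192/23000000 = 0.000356174 s.
t_prop = 44.9/300000000 = 1.49667e-07 s; RTT = 2.99333e-07 s.
Cycle = t_tx + RTT = 0.000356473 s.
Throughput = L / cycle = 8192 / 0.000356473 = 23.0 Mbps.

23.0 Mbps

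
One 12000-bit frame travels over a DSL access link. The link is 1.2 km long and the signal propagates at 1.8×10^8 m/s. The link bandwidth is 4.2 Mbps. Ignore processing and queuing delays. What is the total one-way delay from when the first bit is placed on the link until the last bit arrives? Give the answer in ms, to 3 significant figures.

Transmission delay = L/R = 12000 / 4200000 = 2.85714 ms.
Propagation delay = d/s = 1200 m / 180000000 m/s = 0.00666667 ms.
Total = 2.86 ms.

2.86 ms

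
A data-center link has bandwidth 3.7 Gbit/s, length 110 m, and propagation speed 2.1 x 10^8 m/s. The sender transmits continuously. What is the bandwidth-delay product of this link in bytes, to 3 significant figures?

Propagation delay = 110 / 210000000 = 5.2381e-07 s.
BDP = R × t_prop = 3700000000 × 5.2381e-07 = 1938.1 bits.
In bytes: 1938.1/8 = 242 bytes.

242 bytes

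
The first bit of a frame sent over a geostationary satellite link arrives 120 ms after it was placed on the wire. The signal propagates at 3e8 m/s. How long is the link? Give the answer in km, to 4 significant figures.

36000 km

d = s × t_prop = 300000000 × 0.12 = 36000 km.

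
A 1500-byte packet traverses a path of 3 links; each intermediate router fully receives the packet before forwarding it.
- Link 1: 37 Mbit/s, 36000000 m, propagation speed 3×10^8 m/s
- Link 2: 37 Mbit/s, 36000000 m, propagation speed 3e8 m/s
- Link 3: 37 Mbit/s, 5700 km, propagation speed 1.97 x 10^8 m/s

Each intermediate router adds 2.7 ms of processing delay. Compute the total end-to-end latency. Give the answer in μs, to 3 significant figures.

L = 1500 × 8 = 12000 bits.
Transmission delay per hop = L/R = 12000/37000000 = 324.324 μs; 3 hops → 972.973 μs.
Propagation delays (d/s per hop): 120000, 120000, 28934 μs; sum = 268934 μs.
Processing at 2 router(s): 2 × 2.7 ms = 5400 μs.
End-to-end = 275000 μs.

275000 μs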